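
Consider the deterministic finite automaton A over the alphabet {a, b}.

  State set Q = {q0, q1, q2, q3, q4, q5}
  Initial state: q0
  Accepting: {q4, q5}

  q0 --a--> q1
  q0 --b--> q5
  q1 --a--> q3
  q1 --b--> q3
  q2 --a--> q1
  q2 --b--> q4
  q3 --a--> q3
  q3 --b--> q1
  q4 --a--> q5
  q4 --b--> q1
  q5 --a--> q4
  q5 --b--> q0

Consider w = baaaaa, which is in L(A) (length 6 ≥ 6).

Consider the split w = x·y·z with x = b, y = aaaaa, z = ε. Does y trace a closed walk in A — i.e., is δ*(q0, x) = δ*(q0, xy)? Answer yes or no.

State sequence: q0 -b-> q5 -a-> q4 -a-> q5 -a-> q4 -a-> q5 -a-> q4

After x (step 1): q5. After xy (step 6): q4.
They differ (q5 ≠ q4), so y is not a cycle from the state after x; this split is not the one the pumping-lemma construction produces, and pumping y need not keep the string in L(A).

no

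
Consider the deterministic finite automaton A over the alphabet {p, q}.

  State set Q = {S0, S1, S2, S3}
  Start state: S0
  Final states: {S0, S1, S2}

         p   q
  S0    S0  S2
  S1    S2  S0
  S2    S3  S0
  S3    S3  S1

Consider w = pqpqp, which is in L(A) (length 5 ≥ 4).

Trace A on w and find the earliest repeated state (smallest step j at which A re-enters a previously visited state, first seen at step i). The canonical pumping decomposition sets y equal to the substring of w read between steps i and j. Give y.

Run of A on w = p q p q p:
  step 0: S0  (start)
  step 1: S0  (read p: S0→S0)   ← first repeat (S0 seen earlier)
  step 2: S2  (read q: S0→S2)
  step 3: S3  (read p: S2→S3)
  step 4: S1  (read q: S3→S1)
  step 5: S2  (read p: S1→S2)

So i = 0, j = 1, giving x = w[0:0] = ε, y = w[0:1] = p, z = w[1:5] = qpqp.
Check: |xy| = 1 ≤ 4 and |y| = 1 ≥ 1. Reading y takes A from S0 back to S0, so every xyⁱz is accepted.
Pumping length from the standard proof: p = 4 (the number of states). The repeated state found above gives |xy| = j ≤ 4 and |y| = j − i ≥ 1.

p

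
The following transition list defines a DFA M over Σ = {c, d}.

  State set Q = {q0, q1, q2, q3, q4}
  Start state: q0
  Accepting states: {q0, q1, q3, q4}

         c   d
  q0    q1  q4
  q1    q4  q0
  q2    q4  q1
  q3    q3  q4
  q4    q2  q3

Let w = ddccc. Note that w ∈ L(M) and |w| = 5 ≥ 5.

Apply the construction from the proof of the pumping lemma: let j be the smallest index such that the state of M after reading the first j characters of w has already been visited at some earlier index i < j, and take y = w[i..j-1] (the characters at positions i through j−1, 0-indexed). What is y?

State sequence: q0 -d-> q4 -d-> q3 -c-> q3 -c-> q3 -c-> q3
First repeat at step 3: q3 was already visited.

So i = 2, j = 3, giving x = w[0:2] = dd, y = w[2:3] = c, z = w[3:5] = cc.
Check: |xy| = 3 ≤ 5 and |y| = 1 ≥ 1. Reading y takes M from q3 back to q3, so every xyⁱz is accepted.

c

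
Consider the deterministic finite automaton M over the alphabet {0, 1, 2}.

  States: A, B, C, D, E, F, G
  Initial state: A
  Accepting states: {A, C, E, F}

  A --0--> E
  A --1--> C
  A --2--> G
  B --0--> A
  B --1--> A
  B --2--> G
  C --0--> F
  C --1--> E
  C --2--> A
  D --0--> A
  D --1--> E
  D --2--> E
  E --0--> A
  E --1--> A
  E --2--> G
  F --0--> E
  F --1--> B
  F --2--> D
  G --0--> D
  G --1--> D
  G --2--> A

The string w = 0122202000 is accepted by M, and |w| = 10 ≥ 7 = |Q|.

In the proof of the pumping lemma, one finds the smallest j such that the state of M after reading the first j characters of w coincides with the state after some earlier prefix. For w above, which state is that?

A

Run of M on w = 0 1 2 2 2 0 2 0 0 0:
  step 0: A  (start)
  step 1: E  (read 0: A→E)
  step 2: A  (read 1: E→A)   ← first repeat (A seen earlier)
  step 3: G  (read 2: A→G)
  step 4: A  (read 2: G→A)
  step 5: G  (read 2: A→G)
  step 6: D  (read 0: G→D)
  step 7: E  (read 2: D→E)
  step 8: A  (read 0: E→A)
  step 9: E  (read 0: A→E)
  step 10: A  (read 0: E→A)

The earliest repeat is at step j = 2: M is in A, which it already visited at step i = 0.
Since M has 7 states, any run of length ≥ 7 visits 7+1 states, so by pigeonhole some state repeats within the first 7 steps — that repeat gives the pumpable loop.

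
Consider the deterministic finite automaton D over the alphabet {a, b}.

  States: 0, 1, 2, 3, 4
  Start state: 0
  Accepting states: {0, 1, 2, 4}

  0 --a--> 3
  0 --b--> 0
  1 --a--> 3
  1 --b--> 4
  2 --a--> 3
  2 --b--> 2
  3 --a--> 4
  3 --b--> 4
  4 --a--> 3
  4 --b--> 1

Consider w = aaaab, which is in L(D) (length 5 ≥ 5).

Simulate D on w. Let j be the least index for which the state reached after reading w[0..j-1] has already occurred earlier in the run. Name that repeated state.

State sequence: 0 -a-> 3 -a-> 4 -a-> 3 -a-> 4 -b-> 1
First repeat at step 3: 3 was already visited.

The earliest repeat is at step j = 3: D is in 3, which it already visited at step i = 1.
Since D has 5 states, any run of length ≥ 5 visits 5+1 states, so by pigeonhole some state repeats within the first 5 steps — that repeat gives the pumpable loop.

3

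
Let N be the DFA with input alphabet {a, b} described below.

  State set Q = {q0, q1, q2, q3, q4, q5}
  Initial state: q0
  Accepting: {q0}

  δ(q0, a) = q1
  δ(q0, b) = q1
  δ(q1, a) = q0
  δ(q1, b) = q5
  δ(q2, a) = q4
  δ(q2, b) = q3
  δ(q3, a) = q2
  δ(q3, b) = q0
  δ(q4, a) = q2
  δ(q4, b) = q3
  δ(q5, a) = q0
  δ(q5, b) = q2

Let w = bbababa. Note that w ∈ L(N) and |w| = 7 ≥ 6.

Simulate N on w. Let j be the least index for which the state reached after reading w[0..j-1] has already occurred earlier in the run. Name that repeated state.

State sequence: q0 -b-> q1 -b-> q5 -a-> q0 -b-> q1 -a-> q0 -b-> q1 -a-> q0
First repeat at step 3: q0 was already visited.

The earliest repeat is at step j = 3: N is in q0, which it already visited at step i = 0.

q0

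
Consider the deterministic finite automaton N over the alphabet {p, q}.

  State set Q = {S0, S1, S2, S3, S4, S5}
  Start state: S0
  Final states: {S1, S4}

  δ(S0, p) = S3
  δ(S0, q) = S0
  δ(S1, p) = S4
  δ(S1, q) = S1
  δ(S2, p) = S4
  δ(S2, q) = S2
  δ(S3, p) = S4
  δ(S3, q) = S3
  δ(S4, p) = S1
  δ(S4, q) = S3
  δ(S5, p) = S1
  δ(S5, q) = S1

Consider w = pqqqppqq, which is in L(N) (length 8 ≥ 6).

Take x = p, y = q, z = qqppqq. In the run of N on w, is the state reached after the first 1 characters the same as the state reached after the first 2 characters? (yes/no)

Run of N on the first 2 characters of w = p q:
  step 0: S0  (start)
  step 1: S3  (read p: S0→S3)
  step 2: S3  (read q: S3→S3)

After x (step 1): S3. After xy (step 2): S3.
They match, so y = q drives N around a cycle from S3 back to itself; pumping y any number of times keeps N in S3 before reading z, and xyⁱz ∈ L(N) for every i ≥ 0.

yes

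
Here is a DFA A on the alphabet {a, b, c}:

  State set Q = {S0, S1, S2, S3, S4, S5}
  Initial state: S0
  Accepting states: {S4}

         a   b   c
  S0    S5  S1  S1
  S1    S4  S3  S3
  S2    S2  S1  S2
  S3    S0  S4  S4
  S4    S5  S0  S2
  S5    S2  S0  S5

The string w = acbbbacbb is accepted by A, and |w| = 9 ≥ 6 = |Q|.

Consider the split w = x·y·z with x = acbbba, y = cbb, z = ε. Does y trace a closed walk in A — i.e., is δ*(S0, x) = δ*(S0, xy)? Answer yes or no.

no

Run of A on the first 9 characters of w = a c b b b a c b b:
  step 0: S0  (start)
  step 1: S5  (read a: S0→S5)
  step 2: S5  (read c: S5→S5)
  step 3: S0  (read b: S5→S0)
  step 4: S1  (read b: S0→S1)
  step 5: S3  (read b: S1→S3)
  step 6: S0  (read a: S3→S0)
  step 7: S1  (read c: S0→S1)
  step 8: S3  (read b: S1→S3)
  step 9: S4  (read b: S3→S4)

After x (step 6): S0. After xy (step 9): S4.
They differ (S0 ≠ S4), so y is not a cycle from the state after x; this split is not the one the pumping-lemma construction produces, and pumping y need not keep the string in L(A).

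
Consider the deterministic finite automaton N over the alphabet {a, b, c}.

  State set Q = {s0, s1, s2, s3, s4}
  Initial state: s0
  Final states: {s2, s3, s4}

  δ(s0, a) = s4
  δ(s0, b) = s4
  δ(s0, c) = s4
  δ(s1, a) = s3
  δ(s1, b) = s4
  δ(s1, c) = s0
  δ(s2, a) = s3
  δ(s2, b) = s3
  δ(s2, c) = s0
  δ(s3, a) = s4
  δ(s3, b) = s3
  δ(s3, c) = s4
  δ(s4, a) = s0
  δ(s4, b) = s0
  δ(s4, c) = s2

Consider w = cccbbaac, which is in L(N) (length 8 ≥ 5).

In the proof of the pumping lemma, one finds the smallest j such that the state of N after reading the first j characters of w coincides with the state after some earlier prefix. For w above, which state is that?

s0

Run of N on w = c c c b b a a c:
  step 0: s0  (start)
  step 1: s4  (read c: s0→s4)
  step 2: s2  (read c: s4→s2)
  step 3: s0  (read c: s2→s0)   ← first repeat (s0 seen earlier)
  step 4: s4  (read b: s0→s4)
  step 5: s0  (read b: s4→s0)
  step 6: s4  (read a: s0→s4)
  step 7: s0  (read a: s4→s0)
  step 8: s4  (read c: s0→s4)

The earliest repeat is at step j = 3: N is in s0, which it already visited at step i = 0.
With |Q| = 5, pigeonhole forces a state repeat no later than step 5; the substring read between the first and second visits to that state can be pumped.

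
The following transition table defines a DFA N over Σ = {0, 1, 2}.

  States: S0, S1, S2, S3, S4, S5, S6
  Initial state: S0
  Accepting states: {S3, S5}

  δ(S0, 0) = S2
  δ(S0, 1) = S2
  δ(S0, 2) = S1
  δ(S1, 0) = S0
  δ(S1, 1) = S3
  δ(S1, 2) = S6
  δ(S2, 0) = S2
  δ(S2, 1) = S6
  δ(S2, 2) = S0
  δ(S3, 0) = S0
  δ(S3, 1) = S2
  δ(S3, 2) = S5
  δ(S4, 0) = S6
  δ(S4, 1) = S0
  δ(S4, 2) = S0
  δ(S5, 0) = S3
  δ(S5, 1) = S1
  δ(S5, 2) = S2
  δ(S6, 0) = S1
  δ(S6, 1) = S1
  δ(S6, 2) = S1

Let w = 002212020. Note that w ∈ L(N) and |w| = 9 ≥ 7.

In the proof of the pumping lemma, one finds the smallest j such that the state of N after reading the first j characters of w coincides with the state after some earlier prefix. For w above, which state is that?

Run of N on w = 0 0 2 2 1 2 0 2 0:
  step 0: S0  (start)
  step 1: S2  (read 0: S0→S2)
  step 2: S2  (read 0: S2→S2)   ← first repeat (S2 seen earlier)
  step 3: S0  (read 2: S2→S0)
  step 4: S1  (read 2: S0→S1)
  step 5: S3  (read 1: S1→S3)
  step 6: S5  (read 2: S3→S5)
  step 7: S3  (read 0: S5→S3)
  step 8: S5  (read 2: S3→S5)
  step 9: S3  (read 0: S5→S3)

The earliest repeat is at step j = 2: N is in S2, which it already visited at step i = 1.
Pumping length from the standard proof: p = 7 (the number of states). The repeated state found above gives |xy| = j ≤ 7 and |y| = j − i ≥ 1.

S2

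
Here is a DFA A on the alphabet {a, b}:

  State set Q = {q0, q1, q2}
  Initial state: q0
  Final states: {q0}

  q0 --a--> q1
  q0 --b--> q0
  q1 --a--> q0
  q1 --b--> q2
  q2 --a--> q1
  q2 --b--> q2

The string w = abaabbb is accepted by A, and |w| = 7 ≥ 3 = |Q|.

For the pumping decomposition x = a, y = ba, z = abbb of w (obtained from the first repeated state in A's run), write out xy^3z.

xy^3z = a·ba·ba·ba·abbb = abababaabbb.
Reading y = ba takes A from q1 back to q1, so after x·y·y·y the machine is still in q1, and z then leads to the accepting state q0. Hence abababaabbb ∈ L(A).

abababaabbb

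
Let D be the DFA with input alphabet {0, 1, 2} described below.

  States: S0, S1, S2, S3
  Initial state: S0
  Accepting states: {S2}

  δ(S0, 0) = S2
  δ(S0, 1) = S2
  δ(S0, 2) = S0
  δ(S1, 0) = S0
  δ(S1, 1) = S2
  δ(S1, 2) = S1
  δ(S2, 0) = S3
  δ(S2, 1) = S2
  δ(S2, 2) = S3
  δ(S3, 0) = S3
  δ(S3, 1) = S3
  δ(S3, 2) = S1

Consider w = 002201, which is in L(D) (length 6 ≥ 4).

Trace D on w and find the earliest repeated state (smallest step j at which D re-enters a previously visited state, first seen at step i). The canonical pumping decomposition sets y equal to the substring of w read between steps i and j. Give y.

State sequence: S0 -0-> S2 -0-> S3 -2-> S1 -2-> S1 -0-> S0 -1-> S2
First repeat at step 4: S1 was already visited.

So i = 3, j = 4, giving x = w[0:3] = 002, y = w[3:4] = 2, z = w[4:6] = 01.
Check: |xy| = 4 ≤ 4 and |y| = 1 ≥ 1. Reading y takes D from S1 back to S1, so every xyⁱz is accepted.
With |Q| = 4, pigeonhole forces a state repeat no later than step 4; the substring read between the first and second visits to that state can be pumped.

2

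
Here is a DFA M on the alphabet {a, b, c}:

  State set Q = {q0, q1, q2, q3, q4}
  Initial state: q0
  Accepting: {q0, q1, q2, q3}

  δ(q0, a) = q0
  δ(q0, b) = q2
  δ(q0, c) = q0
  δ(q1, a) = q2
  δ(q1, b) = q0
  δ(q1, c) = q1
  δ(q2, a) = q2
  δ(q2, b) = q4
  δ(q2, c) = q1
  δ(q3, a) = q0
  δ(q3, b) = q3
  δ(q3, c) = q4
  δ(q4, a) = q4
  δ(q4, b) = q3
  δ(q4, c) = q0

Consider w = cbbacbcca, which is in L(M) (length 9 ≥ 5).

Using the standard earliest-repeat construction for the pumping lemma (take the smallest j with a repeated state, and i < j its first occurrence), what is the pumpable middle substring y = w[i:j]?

Run of M on w = c b b a c b c c a:
  step 0: q0  (start)
  step 1: q0  (read c: q0→q0)   ← first repeat (q0 seen earlier)
  step 2: q2  (read b: q0→q2)
  step 3: q4  (read b: q2→q4)
  step 4: q4  (read a: q4→q4)
  step 5: q0  (read c: q4→q0)
  step 6: q2  (read b: q0→q2)
  step 7: q1  (read c: q2→q1)
  step 8: q1  (read c: q1→q1)
  step 9: q2  (read a: q1→q2)

So i = 0, j = 1, giving x = w[0:0] = ε, y = w[0:1] = c, z = w[1:9] = bbacbcca.
Check: |xy| = 1 ≤ 5 and |y| = 1 ≥ 1. Reading y takes M from q0 back to q0, so every xyⁱz is accepted.

c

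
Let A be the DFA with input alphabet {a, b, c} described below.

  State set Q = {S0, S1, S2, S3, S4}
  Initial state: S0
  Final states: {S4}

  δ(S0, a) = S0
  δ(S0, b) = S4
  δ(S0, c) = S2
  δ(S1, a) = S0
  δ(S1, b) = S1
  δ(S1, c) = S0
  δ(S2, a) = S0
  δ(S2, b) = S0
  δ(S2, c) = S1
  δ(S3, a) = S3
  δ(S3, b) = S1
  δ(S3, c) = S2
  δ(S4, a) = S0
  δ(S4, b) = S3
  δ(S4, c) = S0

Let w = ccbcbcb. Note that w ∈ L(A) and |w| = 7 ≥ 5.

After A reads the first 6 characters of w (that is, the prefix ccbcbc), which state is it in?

State sequence: S0 -c-> S2 -c-> S1 -b-> S1 -c-> S0 -b-> S4 -c-> S0

After reading 6 characters, A is in state S0.
(This kind of state-tracing is the core of the pumping-lemma construction: with 5 states, pigeonhole forces a repeat within the first 5 steps.)

S0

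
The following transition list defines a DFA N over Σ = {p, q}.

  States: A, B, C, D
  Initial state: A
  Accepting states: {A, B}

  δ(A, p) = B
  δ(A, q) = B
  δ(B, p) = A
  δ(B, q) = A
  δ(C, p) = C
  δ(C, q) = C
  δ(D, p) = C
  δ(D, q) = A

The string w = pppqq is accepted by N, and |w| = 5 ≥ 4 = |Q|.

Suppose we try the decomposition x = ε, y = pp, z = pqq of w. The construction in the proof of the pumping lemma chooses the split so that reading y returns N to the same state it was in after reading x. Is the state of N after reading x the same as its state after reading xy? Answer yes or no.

Run of N on the first 2 characters of w = p p:
  step 0: A  (start)
  step 1: B  (read p: A→B)
  step 2: A  (read p: B→A)

After x (step 0): A. After xy (step 2): A.
They match, so y = pp drives N around a cycle from A back to itself; pumping y any number of times keeps N in A before reading z, and xyⁱz ∈ L(N) for every i ≥ 0.

yes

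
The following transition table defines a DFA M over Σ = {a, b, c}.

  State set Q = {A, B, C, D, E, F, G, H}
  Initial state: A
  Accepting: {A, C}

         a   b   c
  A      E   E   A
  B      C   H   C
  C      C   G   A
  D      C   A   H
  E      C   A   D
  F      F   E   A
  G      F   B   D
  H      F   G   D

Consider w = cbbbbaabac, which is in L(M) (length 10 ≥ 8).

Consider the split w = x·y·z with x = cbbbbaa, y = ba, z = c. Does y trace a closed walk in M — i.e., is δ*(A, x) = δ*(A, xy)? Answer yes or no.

State sequence: A -c-> A -b-> E -b-> A -b-> E -b-> A -a-> E -a-> C -b-> G -a-> F

After x (step 7): C. After xy (step 9): F.
They differ (C ≠ F), so y is not a cycle from the state after x; this split is not the one the pumping-lemma construction produces, and pumping y need not keep the string in L(M).

no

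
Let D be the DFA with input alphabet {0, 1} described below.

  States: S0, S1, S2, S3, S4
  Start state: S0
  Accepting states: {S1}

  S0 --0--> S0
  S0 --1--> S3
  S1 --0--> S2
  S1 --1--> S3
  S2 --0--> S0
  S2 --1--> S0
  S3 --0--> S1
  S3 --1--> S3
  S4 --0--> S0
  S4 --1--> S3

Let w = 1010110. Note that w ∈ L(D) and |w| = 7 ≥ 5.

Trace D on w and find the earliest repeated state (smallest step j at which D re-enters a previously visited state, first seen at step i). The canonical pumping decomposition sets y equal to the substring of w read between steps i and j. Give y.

State sequence: S0 -1-> S3 -0-> S1 -1-> S3 -0-> S1 -1-> S3 -1-> S3 -0-> S1
First repeat at step 3: S3 was already visited.

So i = 1, j = 3, giving x = w[0:1] = 1, y = w[1:3] = 01, z = w[3:7] = 0110.
Check: |xy| = 3 ≤ 5 and |y| = 2 ≥ 1. Reading y takes D from S3 back to S3, so every xyⁱz is accepted.

01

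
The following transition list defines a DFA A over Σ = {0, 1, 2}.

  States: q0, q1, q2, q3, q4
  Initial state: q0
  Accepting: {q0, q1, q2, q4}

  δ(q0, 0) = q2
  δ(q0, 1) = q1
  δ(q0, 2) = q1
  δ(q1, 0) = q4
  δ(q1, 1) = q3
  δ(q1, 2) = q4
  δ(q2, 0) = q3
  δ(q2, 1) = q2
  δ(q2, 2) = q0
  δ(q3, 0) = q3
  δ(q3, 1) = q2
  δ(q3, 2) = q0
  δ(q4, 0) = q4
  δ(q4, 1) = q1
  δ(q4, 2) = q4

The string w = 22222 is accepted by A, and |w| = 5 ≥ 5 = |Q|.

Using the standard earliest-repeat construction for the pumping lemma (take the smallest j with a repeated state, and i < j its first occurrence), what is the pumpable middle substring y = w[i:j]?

2

Run of A on w = 2 2 2 2 2:
  step 0: q0  (start)
  step 1: q1  (read 2: q0→q1)
  step 2: q4  (read 2: q1→q4)
  step 3: q4  (read 2: q4→q4)   ← first repeat (q4 seen earlier)
  step 4: q4  (read 2: q4→q4)
  step 5: q4  (read 2: q4→q4)

So i = 2, j = 3, giving x = w[0:2] = 22, y = w[2:3] = 2, z = w[3:5] = 22.
Check: |xy| = 3 ≤ 5 and |y| = 1 ≥ 1. Reading y takes A from q4 back to q4, so every xyⁱz is accepted.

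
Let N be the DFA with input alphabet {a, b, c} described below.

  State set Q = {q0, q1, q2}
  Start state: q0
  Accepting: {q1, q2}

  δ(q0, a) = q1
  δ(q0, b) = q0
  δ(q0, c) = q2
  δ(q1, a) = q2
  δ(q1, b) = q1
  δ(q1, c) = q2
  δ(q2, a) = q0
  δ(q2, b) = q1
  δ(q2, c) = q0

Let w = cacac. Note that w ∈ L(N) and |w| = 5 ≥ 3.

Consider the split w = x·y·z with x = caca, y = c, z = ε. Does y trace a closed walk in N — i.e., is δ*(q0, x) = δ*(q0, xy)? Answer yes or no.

Run of N on the first 5 characters of w = c a c a c:
  step 0: q0  (start)
  step 1: q2  (read c: q0→q2)
  step 2: q0  (read a: q2→q0)
  step 3: q2  (read c: q0→q2)
  step 4: q0  (read a: q2→q0)
  step 5: q2  (read c: q0→q2)

After x (step 4): q0. After xy (step 5): q2.
They differ (q0 ≠ q2), so y is not a cycle from the state after x; this split is not the one the pumping-lemma construction produces, and pumping y need not keep the string in L(N).

no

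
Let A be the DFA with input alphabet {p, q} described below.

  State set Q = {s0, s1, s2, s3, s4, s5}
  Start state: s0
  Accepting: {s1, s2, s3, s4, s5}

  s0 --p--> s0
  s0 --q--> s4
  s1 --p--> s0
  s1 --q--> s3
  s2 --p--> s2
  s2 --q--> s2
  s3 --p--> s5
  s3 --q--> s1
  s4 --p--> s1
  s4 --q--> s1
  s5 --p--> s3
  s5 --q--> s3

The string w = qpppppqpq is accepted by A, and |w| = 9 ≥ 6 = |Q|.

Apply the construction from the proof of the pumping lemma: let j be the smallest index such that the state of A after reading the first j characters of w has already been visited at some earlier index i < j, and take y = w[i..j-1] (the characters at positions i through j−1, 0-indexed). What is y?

qpp

State sequence: s0 -q-> s4 -p-> s1 -p-> s0 -p-> s0 -p-> s0 -p-> s0 -q-> s4 -p-> s1 -q-> s3
First repeat at step 3: s0 was already visited.

So i = 0, j = 3, giving x = w[0:0] = ε, y = w[0:3] = qpp, z = w[3:9] = pppqpq.
Check: |xy| = 3 ≤ 6 and |y| = 3 ≥ 1. Reading y takes A from s0 back to s0, so every xyⁱz is accepted.
Pumping length from the standard proof: p = 6 (the number of states). The repeated state found above gives |xy| = j ≤ 6 and |y| = j − i ≥ 1.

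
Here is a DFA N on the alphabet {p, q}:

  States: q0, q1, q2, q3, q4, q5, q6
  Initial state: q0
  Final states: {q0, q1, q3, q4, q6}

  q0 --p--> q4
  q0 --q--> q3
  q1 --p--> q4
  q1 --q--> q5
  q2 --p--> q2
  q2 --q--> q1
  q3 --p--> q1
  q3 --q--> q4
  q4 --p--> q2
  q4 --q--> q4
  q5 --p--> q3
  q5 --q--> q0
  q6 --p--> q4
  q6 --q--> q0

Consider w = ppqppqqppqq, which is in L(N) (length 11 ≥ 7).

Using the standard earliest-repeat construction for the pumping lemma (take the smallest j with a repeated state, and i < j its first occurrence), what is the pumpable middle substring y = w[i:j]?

pqp

Run of N on w = p p q p p q q p p q q:
  step 0: q0  (start)
  step 1: q4  (read p: q0→q4)
  step 2: q2  (read p: q4→q2)
  step 3: q1  (read q: q2→q1)
  step 4: q4  (read p: q1→q4)   ← first repeat (q4 seen earlier)
  step 5: q2  (read p: q4→q2)
  step 6: q1  (read q: q2→q1)
  step 7: q5  (read q: q1→q5)
  step 8: q3  (read p: q5→q3)
  step 9: q1  (read p: q3→q1)
  step 10: q5  (read q: q1→q5)
  step 11: q0  (read q: q5→q0)

So i = 1, j = 4, giving x = w[0:1] = p, y = w[1:4] = pqp, z = w[4:11] = pqqppqq.
Check: |xy| = 4 ≤ 7 and |y| = 3 ≥ 1. Reading y takes N from q4 back to q4, so every xyⁱz is accepted.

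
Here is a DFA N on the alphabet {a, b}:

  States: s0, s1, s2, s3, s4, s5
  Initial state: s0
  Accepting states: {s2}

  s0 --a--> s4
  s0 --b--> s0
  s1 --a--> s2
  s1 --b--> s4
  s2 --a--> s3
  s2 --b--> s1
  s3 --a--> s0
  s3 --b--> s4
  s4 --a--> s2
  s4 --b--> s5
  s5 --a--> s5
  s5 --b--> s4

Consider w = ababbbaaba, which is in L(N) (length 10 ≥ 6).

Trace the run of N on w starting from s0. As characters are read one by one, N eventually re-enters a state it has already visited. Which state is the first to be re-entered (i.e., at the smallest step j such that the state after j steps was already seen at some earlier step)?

Run of N on w = a b a b b b a a b a:
  step 0: s0  (start)
  step 1: s4  (read a: s0→s4)
  step 2: s5  (read b: s4→s5)
  step 3: s5  (read a: s5→s5)   ← first repeat (s5 seen earlier)
  step 4: s4  (read b: s5→s4)
  step 5: s5  (read b: s4→s5)
  step 6: s4  (read b: s5→s4)
  step 7: s2  (read a: s4→s2)
  step 8: s3  (read a: s2→s3)
  step 9: s4  (read b: s3→s4)
  step 10: s2  (read a: s4→s2)

The earliest repeat is at step j = 3: N is in s5, which it already visited at step i = 2.
The DFA has 6 states, so the proof of the pumping lemma guarantees a repeated state among the first 6+1 visited; the segment between the two visits is the pumpable y.

s5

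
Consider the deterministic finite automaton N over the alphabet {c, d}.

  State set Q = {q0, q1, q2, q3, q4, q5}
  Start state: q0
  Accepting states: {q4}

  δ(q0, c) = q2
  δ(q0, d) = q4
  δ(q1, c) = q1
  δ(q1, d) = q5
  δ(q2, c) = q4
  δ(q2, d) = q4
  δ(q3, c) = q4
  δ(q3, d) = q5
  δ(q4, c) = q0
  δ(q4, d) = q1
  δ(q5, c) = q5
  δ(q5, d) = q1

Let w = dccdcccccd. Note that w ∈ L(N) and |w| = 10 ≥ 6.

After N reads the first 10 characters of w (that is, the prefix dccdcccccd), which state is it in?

q4

Run of N on the first 10 characters of w = d c c d c c c c c d:
  step 0: q0  (start)
  step 1: q4  (read d: q0→q4)
  step 2: q0  (read c: q4→q0)
  step 3: q2  (read c: q0→q2)
  step 4: q4  (read d: q2→q4)
  step 5: q0  (read c: q4→q0)
  step 6: q2  (read c: q0→q2)
  step 7: q4  (read c: q2→q4)
  step 8: q0  (read c: q4→q0)
  step 9: q2  (read c: q0→q2)
  step 10: q4  (read d: q2→q4)

After reading 10 characters, N is in state q4.
(This kind of state-tracing is the core of the pumping-lemma construction: with 6 states, pigeonhole forces a repeat within the first 6 steps.)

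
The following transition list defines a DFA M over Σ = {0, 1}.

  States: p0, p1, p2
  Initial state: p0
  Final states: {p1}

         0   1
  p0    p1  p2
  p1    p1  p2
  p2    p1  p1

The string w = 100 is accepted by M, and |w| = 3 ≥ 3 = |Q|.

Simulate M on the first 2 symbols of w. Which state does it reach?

p1

Run of M on the first 2 characters of w = 1 0:
  step 0: p0  (start)
  step 1: p2  (read 1: p0→p2)
  step 2: p1  (read 0: p2→p1)

After reading 2 characters, M is in state p1.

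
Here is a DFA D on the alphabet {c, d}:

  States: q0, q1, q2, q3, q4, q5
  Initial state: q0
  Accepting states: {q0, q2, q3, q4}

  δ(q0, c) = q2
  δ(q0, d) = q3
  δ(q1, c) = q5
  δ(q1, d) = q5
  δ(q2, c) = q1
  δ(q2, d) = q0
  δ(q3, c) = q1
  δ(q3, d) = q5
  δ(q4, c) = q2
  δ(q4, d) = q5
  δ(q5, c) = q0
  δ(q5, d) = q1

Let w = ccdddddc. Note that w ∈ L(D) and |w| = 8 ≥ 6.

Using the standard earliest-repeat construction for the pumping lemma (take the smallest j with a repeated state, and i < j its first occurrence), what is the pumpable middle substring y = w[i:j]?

Run of D on w = c c d d d d d c:
  step 0: q0  (start)
  step 1: q2  (read c: q0→q2)
  step 2: q1  (read c: q2→q1)
  step 3: q5  (read d: q1→q5)
  step 4: q1  (read d: q5→q1)   ← first repeat (q1 seen earlier)
  step 5: q5  (read d: q1→q5)
  step 6: q1  (read d: q5→q1)
  step 7: q5  (read d: q1→q5)
  step 8: q0  (read c: q5→q0)

So i = 2, j = 4, giving x = w[0:2] = cc, y = w[2:4] = dd, z = w[4:8] = dddc.
Check: |xy| = 4 ≤ 6 and |y| = 2 ≥ 1. Reading y takes D from q1 back to q1, so every xyⁱz is accepted.
Pumping length from the standard proof: p = 6 (the number of states). The repeated state found above gives |xy| = j ≤ 6 and |y| = j − i ≥ 1.

dd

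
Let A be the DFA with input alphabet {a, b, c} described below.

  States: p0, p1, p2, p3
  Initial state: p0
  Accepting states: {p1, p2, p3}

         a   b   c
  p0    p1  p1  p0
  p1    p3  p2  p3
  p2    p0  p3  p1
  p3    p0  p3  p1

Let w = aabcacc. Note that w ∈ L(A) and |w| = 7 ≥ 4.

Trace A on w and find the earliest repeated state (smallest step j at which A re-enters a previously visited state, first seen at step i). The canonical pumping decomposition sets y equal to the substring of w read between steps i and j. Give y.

State sequence: p0 -a-> p1 -a-> p3 -b-> p3 -c-> p1 -a-> p3 -c-> p1 -c-> p3
First repeat at step 3: p3 was already visited.

So i = 2, j = 3, giving x = w[0:2] = aa, y = w[2:3] = b, z = w[3:7] = cacc.
Check: |xy| = 3 ≤ 4 and |y| = 1 ≥ 1. Reading y takes A from p3 back to p3, so every xyⁱz is accepted.

b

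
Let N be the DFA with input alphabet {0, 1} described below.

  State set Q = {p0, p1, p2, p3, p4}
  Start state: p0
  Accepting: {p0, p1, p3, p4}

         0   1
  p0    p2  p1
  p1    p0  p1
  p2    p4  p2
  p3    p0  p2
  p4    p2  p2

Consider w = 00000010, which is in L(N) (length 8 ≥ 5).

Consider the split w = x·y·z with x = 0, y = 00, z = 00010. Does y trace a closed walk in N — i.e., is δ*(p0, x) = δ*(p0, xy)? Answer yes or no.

yes

Run of N on the first 3 characters of w = 0 0 0:
  step 0: p0  (start)
  step 1: p2  (read 0: p0→p2)
  step 2: p4  (read 0: p2→p4)
  step 3: p2  (read 0: p4→p2)

After x (step 1): p2. After xy (step 3): p2.
They match, so y = 00 drives N around a cycle from p2 back to itself; pumping y any number of times keeps N in p2 before reading z, and xyⁱz ∈ L(N) for every i ≥ 0.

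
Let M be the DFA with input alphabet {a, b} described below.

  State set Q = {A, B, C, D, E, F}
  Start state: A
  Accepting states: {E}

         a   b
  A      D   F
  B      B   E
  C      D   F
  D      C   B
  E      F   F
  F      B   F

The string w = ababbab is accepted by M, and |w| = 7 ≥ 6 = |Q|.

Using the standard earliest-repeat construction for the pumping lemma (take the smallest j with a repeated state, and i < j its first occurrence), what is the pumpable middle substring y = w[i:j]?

a

State sequence: A -a-> D -b-> B -a-> B -b-> E -b-> F -a-> B -b-> E
First repeat at step 3: B was already visited.

So i = 2, j = 3, giving x = w[0:2] = ab, y = w[2:3] = a, z = w[3:7] = bbab.
Check: |xy| = 3 ≤ 6 and |y| = 1 ≥ 1. Reading y takes M from B back to B, so every xyⁱz is accepted.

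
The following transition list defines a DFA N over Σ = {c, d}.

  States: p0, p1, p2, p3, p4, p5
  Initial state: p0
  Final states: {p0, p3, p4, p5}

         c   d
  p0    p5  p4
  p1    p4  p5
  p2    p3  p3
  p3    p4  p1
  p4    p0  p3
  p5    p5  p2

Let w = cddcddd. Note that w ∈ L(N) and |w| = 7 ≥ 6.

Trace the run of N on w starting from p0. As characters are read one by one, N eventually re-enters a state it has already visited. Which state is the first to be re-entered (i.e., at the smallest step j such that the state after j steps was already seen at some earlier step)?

Run of N on w = c d d c d d d:
  step 0: p0  (start)
  step 1: p5  (read c: p0→p5)
  step 2: p2  (read d: p5→p2)
  step 3: p3  (read d: p2→p3)
  step 4: p4  (read c: p3→p4)
  step 5: p3  (read d: p4→p3)   ← first repeat (p3 seen earlier)
  step 6: p1  (read d: p3→p1)
  step 7: p5  (read d: p1→p5)

The earliest repeat is at step j = 5: N is in p3, which it already visited at step i = 3.

p3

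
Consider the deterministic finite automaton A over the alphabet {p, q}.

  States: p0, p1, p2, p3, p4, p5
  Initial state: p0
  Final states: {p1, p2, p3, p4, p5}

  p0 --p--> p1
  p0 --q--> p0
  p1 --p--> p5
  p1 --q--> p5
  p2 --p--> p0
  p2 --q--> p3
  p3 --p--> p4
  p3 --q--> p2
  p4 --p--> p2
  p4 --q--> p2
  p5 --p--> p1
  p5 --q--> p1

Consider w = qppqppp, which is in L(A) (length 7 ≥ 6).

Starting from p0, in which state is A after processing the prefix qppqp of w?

p5

State sequence: p0 -q-> p0 -p-> p1 -p-> p5 -q-> p1 -p-> p5

After reading 5 characters, A is in state p5.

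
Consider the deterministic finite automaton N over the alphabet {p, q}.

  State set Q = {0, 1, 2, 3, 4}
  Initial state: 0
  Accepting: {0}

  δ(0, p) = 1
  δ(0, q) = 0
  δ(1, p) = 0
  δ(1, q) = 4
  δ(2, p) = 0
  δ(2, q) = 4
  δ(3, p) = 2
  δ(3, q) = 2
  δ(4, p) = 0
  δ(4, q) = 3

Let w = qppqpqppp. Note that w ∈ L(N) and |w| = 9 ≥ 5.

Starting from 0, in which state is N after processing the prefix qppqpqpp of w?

1

State sequence: 0 -q-> 0 -p-> 1 -p-> 0 -q-> 0 -p-> 1 -q-> 4 -p-> 0 -p-> 1

After reading 8 characters, N is in state 1.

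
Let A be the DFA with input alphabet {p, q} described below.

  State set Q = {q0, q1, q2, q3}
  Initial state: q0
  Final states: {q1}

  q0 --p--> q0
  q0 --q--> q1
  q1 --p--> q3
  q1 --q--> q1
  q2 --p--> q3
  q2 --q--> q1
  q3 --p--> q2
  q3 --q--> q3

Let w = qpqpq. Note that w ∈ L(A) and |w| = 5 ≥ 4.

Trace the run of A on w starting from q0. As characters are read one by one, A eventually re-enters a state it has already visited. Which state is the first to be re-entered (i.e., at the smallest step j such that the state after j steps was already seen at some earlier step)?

State sequence: q0 -q-> q1 -p-> q3 -q-> q3 -p-> q2 -q-> q1
First repeat at step 3: q3 was already visited.

The earliest repeat is at step j = 3: A is in q3, which it already visited at step i = 2.
Pumping length from the standard proof: p = 4 (the number of states). The repeated state found above gives |xy| = j ≤ 4 and |y| = j − i ≥ 1.

q3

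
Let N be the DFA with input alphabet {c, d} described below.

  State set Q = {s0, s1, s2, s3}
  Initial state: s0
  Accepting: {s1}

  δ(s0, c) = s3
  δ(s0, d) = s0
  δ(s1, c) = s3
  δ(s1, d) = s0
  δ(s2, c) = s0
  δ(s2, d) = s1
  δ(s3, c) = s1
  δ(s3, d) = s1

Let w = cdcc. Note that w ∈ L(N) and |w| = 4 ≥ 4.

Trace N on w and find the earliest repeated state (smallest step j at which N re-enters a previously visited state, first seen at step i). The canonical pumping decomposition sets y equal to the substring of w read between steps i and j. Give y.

State sequence: s0 -c-> s3 -d-> s1 -c-> s3 -c-> s1
First repeat at step 3: s3 was already visited.

So i = 1, j = 3, giving x = w[0:1] = c, y = w[1:3] = dc, z = w[3:4] = c.
Check: |xy| = 3 ≤ 4 and |y| = 2 ≥ 1. Reading y takes N from s3 back to s3, so every xyⁱz is accepted.
Pumping length from the standard proof: p = 4 (the number of states). The repeated state found above gives |xy| = j ≤ 4 and |y| = j − i ≥ 1.

dc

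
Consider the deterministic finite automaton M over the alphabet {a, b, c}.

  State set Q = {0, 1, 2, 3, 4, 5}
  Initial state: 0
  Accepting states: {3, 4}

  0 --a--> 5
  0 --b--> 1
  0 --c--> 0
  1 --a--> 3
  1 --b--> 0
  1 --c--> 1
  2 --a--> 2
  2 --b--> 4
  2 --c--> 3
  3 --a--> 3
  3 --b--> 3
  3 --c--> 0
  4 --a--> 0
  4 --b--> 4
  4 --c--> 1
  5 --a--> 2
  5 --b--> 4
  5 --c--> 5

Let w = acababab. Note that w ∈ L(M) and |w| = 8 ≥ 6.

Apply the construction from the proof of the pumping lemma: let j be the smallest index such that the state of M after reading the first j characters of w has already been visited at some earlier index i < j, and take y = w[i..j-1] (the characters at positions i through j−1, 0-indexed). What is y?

c

Run of M on w = a c a b a b a b:
  step 0: 0  (start)
  step 1: 5  (read a: 0→5)
  step 2: 5  (read c: 5→5)   ← first repeat (5 seen earlier)
  step 3: 2  (read a: 5→2)
  step 4: 4  (read b: 2→4)
  step 5: 0  (read a: 4→0)
  step 6: 1  (read b: 0→1)
  step 7: 3  (read a: 1→3)
  step 8: 3  (read b: 3→3)

So i = 1, j = 2, giving x = w[0:1] = a, y = w[1:2] = c, z = w[2:8] = ababab.
Check: |xy| = 2 ≤ 6 and |y| = 1 ≥ 1. Reading y takes M from 5 back to 5, so every xyⁱz is accepted.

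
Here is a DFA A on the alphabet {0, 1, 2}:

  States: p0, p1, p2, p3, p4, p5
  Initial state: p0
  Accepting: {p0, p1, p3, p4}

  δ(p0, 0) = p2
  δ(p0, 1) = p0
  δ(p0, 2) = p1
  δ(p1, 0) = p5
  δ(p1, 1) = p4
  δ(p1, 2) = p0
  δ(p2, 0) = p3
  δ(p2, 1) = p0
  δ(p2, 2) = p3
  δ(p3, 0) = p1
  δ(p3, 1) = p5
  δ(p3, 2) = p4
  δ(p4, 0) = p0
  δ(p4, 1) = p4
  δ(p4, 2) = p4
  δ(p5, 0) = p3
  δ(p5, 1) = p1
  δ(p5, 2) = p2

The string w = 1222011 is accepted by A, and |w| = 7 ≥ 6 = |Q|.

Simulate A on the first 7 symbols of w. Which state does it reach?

State sequence: p0 -1-> p0 -2-> p1 -2-> p0 -2-> p1 -0-> p5 -1-> p1 -1-> p4

After reading 7 characters, A is in state p4.

p4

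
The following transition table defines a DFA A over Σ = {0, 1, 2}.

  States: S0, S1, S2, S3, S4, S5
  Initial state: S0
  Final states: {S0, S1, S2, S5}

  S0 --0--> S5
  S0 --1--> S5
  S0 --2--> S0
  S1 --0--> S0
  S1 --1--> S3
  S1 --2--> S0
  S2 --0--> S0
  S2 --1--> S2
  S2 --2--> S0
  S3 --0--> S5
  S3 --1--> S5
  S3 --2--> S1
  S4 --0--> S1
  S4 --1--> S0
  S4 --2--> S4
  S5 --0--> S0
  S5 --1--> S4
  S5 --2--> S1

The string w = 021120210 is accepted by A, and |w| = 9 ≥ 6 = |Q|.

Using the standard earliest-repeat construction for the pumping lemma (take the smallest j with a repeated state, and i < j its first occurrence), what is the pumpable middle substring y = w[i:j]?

211

State sequence: S0 -0-> S5 -2-> S1 -1-> S3 -1-> S5 -2-> S1 -0-> S0 -2-> S0 -1-> S5 -0-> S0
First repeat at step 4: S5 was already visited.

So i = 1, j = 4, giving x = w[0:1] = 0, y = w[1:4] = 211, z = w[4:9] = 20210.
Check: |xy| = 4 ≤ 6 and |y| = 3 ≥ 1. Reading y takes A from S5 back to S5, so every xyⁱz is accepted.
With |Q| = 6, pigeonhole forces a state repeat no later than step 6; the substring read between the first and second visits to that state can be pumped.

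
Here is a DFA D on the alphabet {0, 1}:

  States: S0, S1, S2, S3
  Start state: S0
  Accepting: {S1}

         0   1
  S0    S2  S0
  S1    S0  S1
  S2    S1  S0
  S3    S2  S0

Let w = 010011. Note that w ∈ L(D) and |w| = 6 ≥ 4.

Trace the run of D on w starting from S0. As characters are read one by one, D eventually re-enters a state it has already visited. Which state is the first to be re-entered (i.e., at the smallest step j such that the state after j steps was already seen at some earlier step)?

Run of D on w = 0 1 0 0 1 1:
  step 0: S0  (start)
  step 1: S2  (read 0: S0→S2)
  step 2: S0  (read 1: S2→S0)   ← first repeat (S0 seen earlier)
  step 3: S2  (read 0: S0→S2)
  step 4: S1  (read 0: S2→S1)
  step 5: S1  (read 1: S1→S1)
  step 6: S1  (read 1: S1→S1)

The earliest repeat is at step j = 2: D is in S0, which it already visited at step i = 0.

S0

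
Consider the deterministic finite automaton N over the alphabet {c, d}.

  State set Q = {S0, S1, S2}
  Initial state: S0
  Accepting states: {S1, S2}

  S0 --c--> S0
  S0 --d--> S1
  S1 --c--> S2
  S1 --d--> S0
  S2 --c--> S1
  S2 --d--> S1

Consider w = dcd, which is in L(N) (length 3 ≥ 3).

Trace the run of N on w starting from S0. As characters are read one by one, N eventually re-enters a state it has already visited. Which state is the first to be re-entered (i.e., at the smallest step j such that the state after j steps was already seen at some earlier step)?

Run of N on w = d c d:
  step 0: S0  (start)
  step 1: S1  (read d: S0→S1)
  step 2: S2  (read c: S1→S2)
  step 3: S1  (read d: S2→S1)   ← first repeat (S1 seen earlier)

The earliest repeat is at step j = 3: N is in S1, which it already visited at step i = 1.

S1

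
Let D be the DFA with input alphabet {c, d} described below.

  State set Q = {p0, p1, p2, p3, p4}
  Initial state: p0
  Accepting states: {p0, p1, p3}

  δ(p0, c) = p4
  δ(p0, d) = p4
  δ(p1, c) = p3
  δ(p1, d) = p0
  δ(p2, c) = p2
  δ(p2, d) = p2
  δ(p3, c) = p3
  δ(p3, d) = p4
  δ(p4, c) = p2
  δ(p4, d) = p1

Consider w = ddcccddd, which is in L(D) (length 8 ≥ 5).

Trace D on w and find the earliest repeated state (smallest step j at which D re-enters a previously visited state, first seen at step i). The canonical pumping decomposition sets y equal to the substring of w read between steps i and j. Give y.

c

Run of D on w = d d c c c d d d:
  step 0: p0  (start)
  step 1: p4  (read d: p0→p4)
  step 2: p1  (read d: p4→p1)
  step 3: p3  (read c: p1→p3)
  step 4: p3  (read c: p3→p3)   ← first repeat (p3 seen earlier)
  step 5: p3  (read c: p3→p3)
  step 6: p4  (read d: p3→p4)
  step 7: p1  (read d: p4→p1)
  step 8: p0  (read d: p1→p0)

So i = 3, j = 4, giving x = w[0:3] = ddc, y = w[3:4] = c, z = w[4:8] = cddd.
Check: |xy| = 4 ≤ 5 and |y| = 1 ≥ 1. Reading y takes D from p3 back to p3, so every xyⁱz is accepted.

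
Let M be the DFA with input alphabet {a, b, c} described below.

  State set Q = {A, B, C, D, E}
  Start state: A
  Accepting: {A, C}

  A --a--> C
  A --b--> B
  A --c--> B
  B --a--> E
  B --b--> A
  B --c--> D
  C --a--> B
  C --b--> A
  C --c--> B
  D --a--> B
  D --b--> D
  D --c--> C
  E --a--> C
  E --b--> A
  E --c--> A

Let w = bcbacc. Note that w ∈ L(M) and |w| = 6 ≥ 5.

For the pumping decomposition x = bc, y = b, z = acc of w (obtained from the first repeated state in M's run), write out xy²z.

xy^2z = bc·b·b·acc = bcbbacc.
Reading y = b takes M from D back to D, so after x·y·y the machine is still in D, and z then leads to the accepting state C. Hence bcbbacc ∈ L(M).

bcbbacc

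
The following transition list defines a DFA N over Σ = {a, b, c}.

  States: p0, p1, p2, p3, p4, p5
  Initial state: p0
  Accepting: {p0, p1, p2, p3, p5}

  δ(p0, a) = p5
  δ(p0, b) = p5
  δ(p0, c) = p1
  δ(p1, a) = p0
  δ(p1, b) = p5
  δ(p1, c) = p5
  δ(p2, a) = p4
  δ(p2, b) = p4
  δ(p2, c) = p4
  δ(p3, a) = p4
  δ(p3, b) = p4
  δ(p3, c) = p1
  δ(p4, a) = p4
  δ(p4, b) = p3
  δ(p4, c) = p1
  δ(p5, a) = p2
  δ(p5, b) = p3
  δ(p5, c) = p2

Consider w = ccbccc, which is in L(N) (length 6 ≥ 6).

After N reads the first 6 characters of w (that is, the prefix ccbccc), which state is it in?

State sequence: p0 -c-> p1 -c-> p5 -b-> p3 -c-> p1 -c-> p5 -c-> p2

After reading 6 characters, N is in state p2.

p2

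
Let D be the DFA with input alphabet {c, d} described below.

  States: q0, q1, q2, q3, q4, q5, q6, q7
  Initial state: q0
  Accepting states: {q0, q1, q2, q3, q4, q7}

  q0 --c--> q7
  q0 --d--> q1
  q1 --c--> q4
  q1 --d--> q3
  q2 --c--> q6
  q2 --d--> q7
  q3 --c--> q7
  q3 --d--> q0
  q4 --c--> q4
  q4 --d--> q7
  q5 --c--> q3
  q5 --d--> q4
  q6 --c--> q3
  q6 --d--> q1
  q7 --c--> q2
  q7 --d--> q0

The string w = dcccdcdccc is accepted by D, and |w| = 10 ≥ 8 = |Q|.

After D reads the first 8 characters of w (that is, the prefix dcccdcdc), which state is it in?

q2

Run of D on the first 8 characters of w = d c c c d c d c:
  step 0: q0  (start)
  step 1: q1  (read d: q0→q1)
  step 2: q4  (read c: q1→q4)
  step 3: q4  (read c: q4→q4)
  step 4: q4  (read c: q4→q4)
  step 5: q7  (read d: q4→q7)
  step 6: q2  (read c: q7→q2)
  step 7: q7  (read d: q2→q7)
  step 8: q2  (read c: q7→q2)

After reading 8 characters, D is in state q2.
(This kind of state-tracing is the core of the pumping-lemma construction: with 8 states, pigeonhole forces a repeat within the first 8 steps.)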